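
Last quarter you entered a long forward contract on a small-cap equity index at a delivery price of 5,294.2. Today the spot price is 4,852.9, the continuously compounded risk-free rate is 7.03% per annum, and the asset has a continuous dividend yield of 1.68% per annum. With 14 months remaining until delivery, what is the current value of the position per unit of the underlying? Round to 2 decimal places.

-118.61

Current fair forward for the remaining 14 months: F = S·e^((r − q)·T), (r − q) = 0.0703 − 0.0168 = 0.0535
F = 4852.9 · e^(0.0535 × 14/12) = 4852.9 × 1.06440575 = 5165.4547
Value of long forward = (F − K)·e^(−rT) = (5165.4547 − 5294.2) · e^(−0.0703·14/12)
= -128.7453 × 0.92125660 = -118.61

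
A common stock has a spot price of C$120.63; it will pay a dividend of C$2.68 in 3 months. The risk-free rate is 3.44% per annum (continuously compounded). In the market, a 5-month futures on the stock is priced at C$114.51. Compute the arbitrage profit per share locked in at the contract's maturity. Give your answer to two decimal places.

C$5.17 per share

PV(dividends) I = 2.68·e^(−0.0344·3/12) = 2.6571
Fair futures F* = (S − I)·e^(rT) = (120.63 − 2.6571)·e^0.014333 = 117.9729 × 1.014436 = 119.6760
Market C$114.51 < fair 119.6760: forward underpriced → reverse cash-and-carry (short the stock, invest proceeds at r, pay the dividends, go long the forward).
Profit at T = |F_mkt − F*| = |114.51 − 119.6760| = C$5.17 per share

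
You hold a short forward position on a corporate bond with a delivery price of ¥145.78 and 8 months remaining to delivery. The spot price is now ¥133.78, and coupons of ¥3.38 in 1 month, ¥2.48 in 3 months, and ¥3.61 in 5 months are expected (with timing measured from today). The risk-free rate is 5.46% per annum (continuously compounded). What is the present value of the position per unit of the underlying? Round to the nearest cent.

PV(remaining coupons) I = 3.38·e^(−0.0546·1/12) + 2.48·e^(−0.0546·3/12) + 3.61·e^(−0.0546·5/12) = 9.3398
Current forward F = (S − I)·e^(rT) = (133.78 − 9.3398)·e^(0.0546·8/12) = 124.4402 × 1.037071 = 129.0533
Value (long) = (F − K)·e^(−rT) = (129.0533 − 145.78) × 0.964255 = -16.1288
Short position value = −(long value) = ¥16.13

¥16.13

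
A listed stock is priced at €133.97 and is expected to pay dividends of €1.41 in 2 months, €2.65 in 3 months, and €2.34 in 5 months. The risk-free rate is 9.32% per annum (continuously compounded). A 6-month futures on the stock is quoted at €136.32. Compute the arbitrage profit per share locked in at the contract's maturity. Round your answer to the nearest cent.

€2.48 per share

PV(dividends) I = 1.41·e^(−0.0932·2/12) + 2.65·e^(−0.0932·3/12) + 2.34·e^(−0.0932·5/12) = 6.2281
Fair futures F* = (S − I)·e^(rT) = (133.97 − 6.2281)·e^0.046600 = 127.7419 × 1.047703 = 133.8356
Market €136.32 > fair 133.8356: forward overpriced → cash-and-carry (borrow at r, buy the stock and collect the dividends, short the forward).
Profit at T = |F_mkt − F*| = |136.32 − 133.8356| = €2.48 per share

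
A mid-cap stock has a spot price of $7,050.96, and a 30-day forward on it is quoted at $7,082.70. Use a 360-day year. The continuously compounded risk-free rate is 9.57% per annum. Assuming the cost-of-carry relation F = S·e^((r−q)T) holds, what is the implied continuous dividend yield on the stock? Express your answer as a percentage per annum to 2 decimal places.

4.18%

From F = S·e^((r−q)T): (r − q) = ln(F/S)/T
ln(7082.70/7050.96) = ln(1.004502) = 0.004492
(r − q) = 0.004492 / (30/360) = 0.053904
q = r − ln(F/S)/T = 0.0957 − 0.053904 = 0.041796
q = 4.18%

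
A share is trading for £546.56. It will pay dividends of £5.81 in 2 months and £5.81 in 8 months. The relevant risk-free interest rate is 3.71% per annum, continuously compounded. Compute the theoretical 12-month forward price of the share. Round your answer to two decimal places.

£555.34

PV(dividends) I = 5.81·e^(−0.0371·2/12) + 5.81·e^(−0.0371·8/12)
I = 5.7742 + 5.6681 = 11.4423
F = (S − I)·e^(rT) = (546.56 − 11.4423) · e^(0.0371·12/12)
= 535.1177 · e^0.037100 = 535.1177 × 1.037797 = £555.34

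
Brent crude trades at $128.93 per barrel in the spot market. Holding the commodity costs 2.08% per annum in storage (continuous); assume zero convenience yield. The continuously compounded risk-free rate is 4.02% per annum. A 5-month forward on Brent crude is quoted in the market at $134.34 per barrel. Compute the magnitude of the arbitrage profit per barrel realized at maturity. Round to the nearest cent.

Fair forward: F* = S·e^(carry·T), with carry = (r + u) = 0.0402 + 0.0208 = 0.0610
F* = 128.93 · e^(0.0610 × 5/12) = 128.93 · e^0.025417 = 128.93 × 1.025743 = $132.2490
Market $134.34 > fair $132.2490: forward overpriced → cash-and-carry (buy spot, short the forward).
At maturity, profit = |F_mkt − F*| = |134.34 − 132.2490| = $2.09 per barrel

$2.09 per barrel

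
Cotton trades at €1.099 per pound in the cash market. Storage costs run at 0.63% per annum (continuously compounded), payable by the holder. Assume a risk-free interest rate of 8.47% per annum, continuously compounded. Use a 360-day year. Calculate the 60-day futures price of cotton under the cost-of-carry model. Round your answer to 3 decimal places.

Net carry = r + u − y = 0.0847 + 0.0063 − 0.0000 = 0.0910
F = S·e^((r+u−y)T) = 1.099 · e^(0.0910 × 60/360) = 1.099 · e^0.015167
= 1.099 × 1.015283 = €1.116 per pound

€1.116 per pound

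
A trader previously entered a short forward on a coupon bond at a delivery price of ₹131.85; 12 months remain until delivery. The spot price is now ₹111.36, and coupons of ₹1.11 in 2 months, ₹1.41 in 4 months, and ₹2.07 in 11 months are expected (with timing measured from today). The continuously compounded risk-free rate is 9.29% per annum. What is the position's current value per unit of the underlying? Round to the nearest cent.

PV(remaining coupons) I = 1.11·e^(−0.0929·2/12) + 1.41·e^(−0.0929·4/12) + 2.07·e^(−0.0929·11/12) = 4.3610
Current forward F = (S − I)·e^(rT) = (111.36 − 4.3610)·e^(0.0929·12/12) = 106.9990 × 1.097352 = 117.4156
Value (long) = (F − K)·e^(−rT) = (117.4156 − 131.85) × 0.911285 = -13.1539
Short position value = −(long value) = ₹13.15

₹13.15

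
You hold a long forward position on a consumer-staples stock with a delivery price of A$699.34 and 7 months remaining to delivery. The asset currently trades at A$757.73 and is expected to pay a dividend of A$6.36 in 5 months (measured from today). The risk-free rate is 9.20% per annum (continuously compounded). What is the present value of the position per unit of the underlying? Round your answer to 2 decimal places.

A$88.81

PV(remaining dividends) I = 6.36·e^(−0.0920·5/12) = 6.1208
Current forward F = (S − I)·e^(rT) = (757.73 − 6.1208)·e^(0.0920·7/12) = 751.6092 × 1.055133 = 793.0477
Value (long) = (F − K)·e^(−rT) = (793.0477 − 699.34) × 0.947748 = 88.8113
Value = A$88.81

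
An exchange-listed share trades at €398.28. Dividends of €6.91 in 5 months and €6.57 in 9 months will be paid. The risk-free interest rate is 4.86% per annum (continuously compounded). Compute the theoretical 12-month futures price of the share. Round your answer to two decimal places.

€404.36

PV(dividends) I = 6.91·e^(−0.0486·5/12) + 6.57·e^(−0.0486·9/12)
I = 6.7715 + 6.3348 = 13.1063
F = (S − I)·e^(rT) = (398.28 − 13.1063) · e^(0.0486·12/12)
= 385.1737 · e^0.048600 = 385.1737 × 1.049800 = €404.36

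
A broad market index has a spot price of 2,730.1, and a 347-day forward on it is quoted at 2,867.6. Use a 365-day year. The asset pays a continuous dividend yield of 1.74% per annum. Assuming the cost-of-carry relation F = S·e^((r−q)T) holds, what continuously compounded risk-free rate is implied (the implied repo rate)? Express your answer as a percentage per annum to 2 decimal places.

6.91%

From F = S·e^((r−q)T): (r − q) = ln(F/S)/T
ln(2867.6/2730.1) = ln(1.050364) = 0.049137
(r − q) = 0.049137 / (347/365) = 0.051686
r = ln(F/S)/T + q = 0.051686 + 0.0174 = 0.069086
r = 6.91%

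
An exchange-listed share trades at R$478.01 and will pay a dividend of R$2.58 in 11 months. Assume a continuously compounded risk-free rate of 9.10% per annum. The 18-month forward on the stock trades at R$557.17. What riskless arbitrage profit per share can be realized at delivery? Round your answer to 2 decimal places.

R$11.97 per share

PV(dividends) I = 2.58·e^(−0.0910·11/12) = 2.3735
Fair forward F* = (S − I)·e^(rT) = (478.01 − 2.3735)·e^0.136500 = 475.6365 × 1.146255 = 545.2007
Market R$557.17 > fair 545.2007: forward overpriced → cash-and-carry (borrow at r, buy the stock and collect the dividends, short the forward).
Profit at T = |F_mkt − F*| = |557.17 − 545.2007| = R$11.97 per share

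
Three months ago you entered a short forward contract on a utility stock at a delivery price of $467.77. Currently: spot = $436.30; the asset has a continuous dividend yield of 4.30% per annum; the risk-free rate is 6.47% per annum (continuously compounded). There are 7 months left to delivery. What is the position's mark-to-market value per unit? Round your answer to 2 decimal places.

$24.95

Current fair forward for the remaining 7 months: F = S·e^((r − q)·T), (r − q) = 0.0647 − 0.0430 = 0.0217
F = 436.30 · e^(0.0217 × 7/12) = 436.30 × 1.012739 = 441.8580
Value of long forward = (F − K)·e^(−rT) = (441.8580 − 467.77) · e^(−0.0647·7/12)
= -25.9120 × 0.962962 = -24.95
Short position value = −(long value) = $24.95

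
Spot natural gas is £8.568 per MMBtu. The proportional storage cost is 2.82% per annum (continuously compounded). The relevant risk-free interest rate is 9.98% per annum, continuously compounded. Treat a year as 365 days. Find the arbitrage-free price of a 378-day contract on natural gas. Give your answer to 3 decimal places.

Net carry = r + u − y = 0.0998 + 0.0282 − 0.0000 = 0.1280
F = S·e^((r+u−y)T) = 8.568 · e^(0.1280 × 378/365) = 8.568 · e^0.132559
= 8.568 × 1.141746 = £9.782 per MMBtu

£9.782 per MMBtu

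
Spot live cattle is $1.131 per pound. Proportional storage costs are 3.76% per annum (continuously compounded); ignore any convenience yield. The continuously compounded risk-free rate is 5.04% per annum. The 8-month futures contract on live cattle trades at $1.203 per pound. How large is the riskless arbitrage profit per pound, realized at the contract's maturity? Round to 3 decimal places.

Fair futures: F* = S·e^(carry·T), with carry = (r + u) = 0.0504 + 0.0376 = 0.0880
F* = 1.131 · e^(0.0880 × 8/12) = 1.131 · e^0.058667 = 1.131 × 1.060422 = $1.1993
Market $1.203 > fair $1.1993: forward overpriced → cash-and-carry (buy spot, short the forward).
At maturity, profit = |F_mkt − F*| = |1.203 − 1.1993| = $0.004 per pound

$0.004 per pound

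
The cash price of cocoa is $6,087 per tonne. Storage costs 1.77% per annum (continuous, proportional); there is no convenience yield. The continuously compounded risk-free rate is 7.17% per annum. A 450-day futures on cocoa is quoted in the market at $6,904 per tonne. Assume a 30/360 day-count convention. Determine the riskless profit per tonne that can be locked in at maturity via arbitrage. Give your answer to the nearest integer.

Fair futures: F* = S·e^(carry·T), with carry = (r + u) = 0.0717 + 0.0177 = 0.0894
F* = 6087 · e^(0.0894 × 450/360) = 6087 · e^0.111750 = 6087 × 1.118233 = $6806.6843
Market $6904 > fair $6806.6843: forward overpriced → cash-and-carry (buy spot, short the forward).
At maturity, profit = |F_mkt − F*| = |6904 − 6806.6843| = $97 per tonne

$97 per tonne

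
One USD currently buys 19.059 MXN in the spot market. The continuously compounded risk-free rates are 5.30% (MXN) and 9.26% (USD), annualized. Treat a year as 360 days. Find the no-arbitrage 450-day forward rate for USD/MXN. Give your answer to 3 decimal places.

F = S·e^((r_MXN − r_USD)T) = 19.059 · e^((0.0530 − 0.0926) × 450/360)
= 19.059 · e^-0.049500 = 19.059 × 0.951705
F = 18.139 MXN per USD

18.139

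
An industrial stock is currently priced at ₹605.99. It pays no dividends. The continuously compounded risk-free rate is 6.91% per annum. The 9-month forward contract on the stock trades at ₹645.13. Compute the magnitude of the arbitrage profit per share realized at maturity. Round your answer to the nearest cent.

Fair forward: F* = S·e^(carry·T), with carry = r = 0.0691
F* = 605.99 · e^(0.0691 × 9/12) = 605.99 · e^0.051825 = 605.99 × 1.053191 = ₹638.2232
Market ₹645.13 > fair ₹638.2232: forward overpriced → cash-and-carry (buy spot, short the forward).
At maturity, profit = |F_mkt − F*| = |645.13 − 638.2232| = ₹6.91 per share

₹6.91 per share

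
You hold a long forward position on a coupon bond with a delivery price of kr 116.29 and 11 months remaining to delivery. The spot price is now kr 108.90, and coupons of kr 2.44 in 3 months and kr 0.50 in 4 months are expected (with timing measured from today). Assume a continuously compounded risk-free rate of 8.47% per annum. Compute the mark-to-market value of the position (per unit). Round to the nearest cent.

PV(remaining coupons) I = 2.44·e^(−0.0847·3/12) + 0.50·e^(−0.0847·4/12) = 2.8750
Current forward F = (S − I)·e^(rT) = (108.90 − 2.8750)·e^(0.0847·11/12) = 106.0250 × 1.080735 = 114.5849
Value (long) = (F − K)·e^(−rT) = (114.5849 − 116.29) × 0.925296 = -1.5777
Value = -kr 1.58

-kr 1.58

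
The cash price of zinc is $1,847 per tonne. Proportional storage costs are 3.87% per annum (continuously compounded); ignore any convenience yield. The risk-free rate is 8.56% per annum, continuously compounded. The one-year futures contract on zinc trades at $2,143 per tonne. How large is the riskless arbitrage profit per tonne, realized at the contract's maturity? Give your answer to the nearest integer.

Fair futures: F* = S·e^(carry·T), with carry = (r + u) = 0.0856 + 0.0387 = 0.1243
F* = 1847 · e^(0.1243 × 12/12) = 1847 · e^0.124300 = 1847 × 1.132356 = $2091.4615
Market $2143 > fair $2091.4615: forward overpriced → cash-and-carry (buy spot, short the forward).
At maturity, profit = |F_mkt − F*| = |2143 − 2091.4615| = $52 per tonne

$52 per tonne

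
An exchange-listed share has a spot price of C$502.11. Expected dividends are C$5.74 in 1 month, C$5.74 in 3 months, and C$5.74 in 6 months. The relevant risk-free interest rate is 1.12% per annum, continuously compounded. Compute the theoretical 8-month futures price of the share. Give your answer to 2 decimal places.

PV(dividends) I = 5.74·e^(−0.0112·1/12) + 5.74·e^(−0.0112·3/12) + 5.74·e^(−0.0112·6/12)
I = 5.7346 + 5.7240 + 5.7079 = 17.1665
F = (S − I)·e^(rT) = (502.11 − 17.1665) · e^(0.0112·8/12)
= 484.9435 · e^0.007467 = 484.9435 × 1.007495 = C$488.58

C$488.58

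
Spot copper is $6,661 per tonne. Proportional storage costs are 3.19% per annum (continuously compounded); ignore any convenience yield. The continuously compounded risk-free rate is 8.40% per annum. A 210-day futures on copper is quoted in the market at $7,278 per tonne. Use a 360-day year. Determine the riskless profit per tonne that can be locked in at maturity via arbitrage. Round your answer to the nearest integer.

Fair futures: F* = S·e^(carry·T), with carry = (r + u) = 0.0840 + 0.0319 = 0.1159
F* = 6661 · e^(0.1159 × 210/360) = 6661 · e^0.067608 = 6661 × 1.069946 = $7126.9103
Market $7278 > fair $7126.9103: forward overpriced → cash-and-carry (buy spot, short the forward).
At maturity, profit = |F_mkt − F*| = |7278 − 7126.9103| = $151 per tonne

$151 per tonne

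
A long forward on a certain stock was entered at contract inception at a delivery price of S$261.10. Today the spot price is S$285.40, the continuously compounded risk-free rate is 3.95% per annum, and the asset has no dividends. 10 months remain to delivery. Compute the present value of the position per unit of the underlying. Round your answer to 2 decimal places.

Current fair forward for the remaining 10 months: F = S·e^(r·T), r = 0.0395
F = 285.40 · e^(0.0395 × 10/12) = 285.40 × 1.033464 = 294.9506
Value of long forward = (F − K)·e^(−rT) = (294.9506 − 261.10) · e^(−0.0395·10/12)
= 33.8506 × 0.967619 = 32.75

S$32.75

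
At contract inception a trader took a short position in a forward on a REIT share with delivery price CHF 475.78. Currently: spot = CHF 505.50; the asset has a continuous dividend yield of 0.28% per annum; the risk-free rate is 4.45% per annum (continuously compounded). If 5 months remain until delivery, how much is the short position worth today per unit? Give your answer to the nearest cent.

-CHF 37.87

Current fair forward for the remaining 5 months: F = S·e^((r − q)·T), (r − q) = 0.0445 − 0.0028 = 0.0417
F = 505.50 · e^(0.0417 × 5/12) = 505.50 × 1.017527 = 514.3599
Value of long forward = (F − K)·e^(−rT) = (514.3599 − 475.78) · e^(−0.0445·5/12)
= 38.5799 × 0.981629 = 37.87
Short position value = −(long value) = -CHF 37.87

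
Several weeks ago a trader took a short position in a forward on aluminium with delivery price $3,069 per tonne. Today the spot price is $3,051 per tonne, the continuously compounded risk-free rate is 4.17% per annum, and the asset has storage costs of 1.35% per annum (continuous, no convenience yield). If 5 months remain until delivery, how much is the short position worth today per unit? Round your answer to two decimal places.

-$52.07 per tonne

Current fair forward for the remaining 5 months: F = S·e^((r + u)·T), (r + u) = 0.0417 + 0.0135 = 0.0552
F = 3051 · e^(0.0552 × 5/12) = 3051 × 1.02326654 = 3121.9862
Value of long forward = (F − K)·e^(−rT) = (3121.9862 − 3069) · e^(−0.0417·5/12)
= 52.9862 × 0.98277507 = 52.07
Short position value = −(long value) = -$52.07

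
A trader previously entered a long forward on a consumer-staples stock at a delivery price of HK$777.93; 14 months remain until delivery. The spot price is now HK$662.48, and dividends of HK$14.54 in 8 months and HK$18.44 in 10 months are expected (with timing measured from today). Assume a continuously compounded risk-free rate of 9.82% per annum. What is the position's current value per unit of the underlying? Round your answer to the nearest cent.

-HK$61.85

PV(remaining dividends) I = 14.54·e^(−0.0982·8/12) + 18.44·e^(−0.0982·10/12) = 30.6097
Current forward F = (S − I)·e^(rT) = (662.48 − 30.6097)·e^(0.0982·14/12) = 631.8703 × 1.121387 = 708.5711
Value (long) = (F − K)·e^(−rT) = (708.5711 − 777.93) × 0.891752 = -61.8509
Value = -HK$61.85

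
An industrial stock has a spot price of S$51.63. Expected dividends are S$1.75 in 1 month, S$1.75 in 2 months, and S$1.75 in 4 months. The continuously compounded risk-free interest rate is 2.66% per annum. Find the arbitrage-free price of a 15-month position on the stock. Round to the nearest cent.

S$47.98

PV(dividends) I = 1.75·e^(−0.0266·1/12) + 1.75·e^(−0.0266·2/12) + 1.75·e^(−0.0266·4/12)
I = 1.7461 + 1.7423 + 1.7346 = 5.2230
F = (S − I)·e^(rT) = (51.63 − 5.2230) · e^(0.0266·15/12)
= 46.4070 · e^0.033250 = 46.4070 × 1.033809 = S$47.98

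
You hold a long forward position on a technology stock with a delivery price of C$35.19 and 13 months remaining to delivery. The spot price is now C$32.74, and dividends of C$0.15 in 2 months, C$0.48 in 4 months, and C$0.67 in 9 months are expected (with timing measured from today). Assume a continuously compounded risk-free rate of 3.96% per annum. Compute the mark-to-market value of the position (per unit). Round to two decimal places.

-C$2.25

PV(remaining dividends) I = 0.15·e^(−0.0396·2/12) + 0.48·e^(−0.0396·4/12) + 0.67·e^(−0.0396·9/12) = 1.2731
Current forward F = (S − I)·e^(rT) = (32.74 − 1.2731)·e^(0.0396·13/12) = 31.4669 × 1.043834 = 32.8462
Value (long) = (F − K)·e^(−rT) = (32.8462 − 35.19) × 0.958007 = -2.2454
Value = -C$2.25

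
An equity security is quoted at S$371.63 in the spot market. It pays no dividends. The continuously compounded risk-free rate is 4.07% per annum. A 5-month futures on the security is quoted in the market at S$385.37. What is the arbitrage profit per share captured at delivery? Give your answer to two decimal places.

S$7.38 per share

Fair futures: F* = S·e^(carry·T), with carry = r = 0.0407
F* = 371.63 · e^(0.0407 × 5/12) = 371.63 · e^0.016958 = 371.63 × 1.017103 = S$377.9860
Market S$385.37 > fair S$377.9860: forward overpriced → cash-and-carry (buy spot, short the forward).
At maturity, profit = |F_mkt − F*| = |385.37 − 377.9860| = S$7.38 per share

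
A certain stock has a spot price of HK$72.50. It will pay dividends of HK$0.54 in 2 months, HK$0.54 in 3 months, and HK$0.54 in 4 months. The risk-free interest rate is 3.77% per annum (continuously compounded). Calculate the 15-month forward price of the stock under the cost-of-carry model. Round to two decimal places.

HK$74.32

PV(dividends) I = 0.54·e^(−0.0377·2/12) + 0.54·e^(−0.0377·3/12) + 0.54·e^(−0.0377·4/12)
I = 0.5366 + 0.5349 + 0.5333 = 1.6048
F = (S − I)·e^(rT) = (72.50 − 1.6048) · e^(0.0377·15/12)
= 70.8952 · e^0.047125 = 70.8952 × 1.048253 = HK$74.32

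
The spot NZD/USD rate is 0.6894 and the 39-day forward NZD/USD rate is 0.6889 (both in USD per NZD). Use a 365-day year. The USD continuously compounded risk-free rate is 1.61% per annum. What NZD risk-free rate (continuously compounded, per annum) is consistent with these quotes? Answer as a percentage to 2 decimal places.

2.29%

F = S·e^((r_USD − r_NZD)T) ⇒ r_NZD = r_USD − ln(F/S)/T
ln(0.6889/0.6894) = -0.000726; /(39/365) = -0.006795
r_NZD = 0.0161 + 0.006795 = 0.022895
r_NZD = 2.29%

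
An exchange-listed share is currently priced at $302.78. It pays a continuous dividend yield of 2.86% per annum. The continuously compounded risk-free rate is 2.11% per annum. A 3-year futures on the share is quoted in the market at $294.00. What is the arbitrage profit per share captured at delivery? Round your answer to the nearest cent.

Fair futures: F* = S·e^(carry·T), with carry = (r − q) = 0.0211 − 0.0286 = -0.0075
F* = 302.78 · e^(-0.0075 × 3) = 302.78 · e^-0.022500 = 302.78 × 0.977751 = $296.0434
Market $294.00 < fair $296.0434: forward underpriced → reverse cash-and-carry (short spot, go long the forward).
At maturity, profit = |F_mkt − F*| = |294.00 − 296.0434| = $2.04 per share

$2.04 per share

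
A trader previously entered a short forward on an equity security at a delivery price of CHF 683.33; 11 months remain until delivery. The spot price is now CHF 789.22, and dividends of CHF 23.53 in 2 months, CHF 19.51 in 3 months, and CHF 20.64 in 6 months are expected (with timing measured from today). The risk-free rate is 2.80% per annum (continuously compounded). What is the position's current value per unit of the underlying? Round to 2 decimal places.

PV(remaining dividends) I = 23.53·e^(−0.0280·2/12) + 19.51·e^(−0.0280·3/12) + 20.64·e^(−0.0280·6/12) = 63.1474
Current forward F = (S − I)·e^(rT) = (789.22 − 63.1474)·e^(0.0280·11/12) = 726.0726 × 1.025999 = 744.9498
Value (long) = (F − K)·e^(−rT) = (744.9498 − 683.33) × 0.974660 = 60.0584
Short position value = −(long value) = -CHF 60.06

-CHF 60.06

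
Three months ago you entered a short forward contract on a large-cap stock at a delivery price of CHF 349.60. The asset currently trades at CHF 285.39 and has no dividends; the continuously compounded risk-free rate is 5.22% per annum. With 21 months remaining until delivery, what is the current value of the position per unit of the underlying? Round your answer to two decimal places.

Current fair forward for the remaining 21 months: F = S·e^(r·T), r = 0.0522
F = 285.39 · e^(0.0522 × 21/12) = 285.39 × 1.095652 = 312.6881
Value of long forward = (F − K)·e^(−rT) = (312.6881 − 349.60) · e^(−0.0522·21/12)
= -36.9119 × 0.912698 = -33.69
Short position value = −(long value) = CHF 33.69

CHF 33.69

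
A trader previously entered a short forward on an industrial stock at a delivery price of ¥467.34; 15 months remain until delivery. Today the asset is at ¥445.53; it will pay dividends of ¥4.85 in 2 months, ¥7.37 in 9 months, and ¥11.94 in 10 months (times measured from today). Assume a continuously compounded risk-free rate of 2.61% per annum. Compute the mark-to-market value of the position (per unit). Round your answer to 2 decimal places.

¥30.55

PV(remaining dividends) I = 4.85·e^(−0.0261·2/12) + 7.37·e^(−0.0261·9/12) + 11.94·e^(−0.0261·10/12) = 23.7392
Current forward F = (S − I)·e^(rT) = (445.53 − 23.7392)·e^(0.0261·15/12) = 421.7908 × 1.033163 = 435.7786
Value (long) = (F − K)·e^(−rT) = (435.7786 − 467.34) × 0.967901 = -30.5483
Short position value = −(long value) = ¥30.55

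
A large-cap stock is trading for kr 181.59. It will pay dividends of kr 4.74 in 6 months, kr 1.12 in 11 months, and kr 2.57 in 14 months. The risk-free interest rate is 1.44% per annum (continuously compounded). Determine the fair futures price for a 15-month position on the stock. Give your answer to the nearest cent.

PV(dividends) I = 4.74·e^(−0.0144·6/12) + 1.12·e^(−0.0144·11/12) + 2.57·e^(−0.0144·14/12)
I = 4.7060 + 1.1053 + 2.5272 = 8.3385
F = (S − I)·e^(rT) = (181.59 − 8.3385) · e^(0.0144·15/12)
= 173.2515 · e^0.018000 = 173.2515 × 1.018163 = kr 176.40

kr 176.40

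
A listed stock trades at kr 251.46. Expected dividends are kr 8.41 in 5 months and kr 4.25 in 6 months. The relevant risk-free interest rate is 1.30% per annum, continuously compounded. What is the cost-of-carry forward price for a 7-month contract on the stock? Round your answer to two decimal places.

kr 240.69

PV(dividends) I = 8.41·e^(−0.0130·5/12) + 4.25·e^(−0.0130·6/12)
I = 8.3646 + 4.2225 = 12.5871
F = (S − I)·e^(rT) = (251.46 − 12.5871) · e^(0.0130·7/12)
= 238.8729 · e^0.007583 = 238.8729 × 1.007612 = kr 240.69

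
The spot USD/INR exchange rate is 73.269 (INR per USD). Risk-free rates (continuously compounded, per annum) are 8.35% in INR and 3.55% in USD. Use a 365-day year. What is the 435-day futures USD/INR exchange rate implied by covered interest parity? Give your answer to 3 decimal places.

F = S·e^((r_INR − r_USD)T) = 73.269 · e^((0.0835 − 0.0355) × 435/365)
= 73.269 · e^0.057205 = 73.269 × 1.058873
F = 77.583 INR per USD

77.583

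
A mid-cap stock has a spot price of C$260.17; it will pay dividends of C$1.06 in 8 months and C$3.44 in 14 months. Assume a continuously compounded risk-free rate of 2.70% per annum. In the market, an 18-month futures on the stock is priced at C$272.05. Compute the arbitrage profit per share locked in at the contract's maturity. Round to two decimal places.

C$5.68 per share

PV(dividends) I = 1.06·e^(−0.0270·8/12) + 3.44·e^(−0.0270·14/12) = 4.3744
Fair futures F* = (S − I)·e^(rT) = (260.17 − 4.3744)·e^0.040500 = 255.7956 × 1.041331 = 266.3679
Market C$272.05 > fair 266.3679: forward overpriced → cash-and-carry (borrow at r, buy the stock and collect the dividends, short the forward).
Profit at T = |F_mkt − F*| = |272.05 − 266.3679| = C$5.68 per share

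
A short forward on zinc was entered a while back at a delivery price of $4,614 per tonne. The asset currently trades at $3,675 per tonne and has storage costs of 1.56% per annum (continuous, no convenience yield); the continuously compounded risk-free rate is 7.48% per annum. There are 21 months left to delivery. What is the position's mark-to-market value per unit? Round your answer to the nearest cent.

$271.18 per tonne

Current fair forward for the remaining 21 months: F = S·e^((r + u)·T), (r + u) = 0.0748 + 0.0156 = 0.0904
F = 3675 · e^(0.0904 × 21/12) = 3675 × 1.17140045 = 4304.8967
Value of long forward = (F − K)·e^(−rT) = (4304.8967 − 4614) · e^(−0.0748·21/12)
= -309.1033 × 0.87730550 = -271.18
Short position value = −(long value) = $271.18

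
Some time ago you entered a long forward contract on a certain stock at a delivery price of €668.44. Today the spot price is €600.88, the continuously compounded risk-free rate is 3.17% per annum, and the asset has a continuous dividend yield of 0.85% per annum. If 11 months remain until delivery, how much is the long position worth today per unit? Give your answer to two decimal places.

Current fair forward for the remaining 11 months: F = S·e^((r − q)·T), (r − q) = 0.0317 − 0.0085 = 0.0232
F = 600.88 · e^(0.0232 × 11/12) = 600.88 × 1.021494 = 613.7953
Value of long forward = (F − K)·e^(−rT) = (613.7953 − 668.44) · e^(−0.0317·11/12)
= -54.6447 × 0.971360 = -53.08

-€53.08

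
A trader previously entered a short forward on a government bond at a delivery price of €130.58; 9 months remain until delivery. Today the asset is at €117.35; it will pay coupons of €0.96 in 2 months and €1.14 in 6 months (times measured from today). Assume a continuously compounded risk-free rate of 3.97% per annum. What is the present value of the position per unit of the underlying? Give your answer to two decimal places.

PV(remaining coupons) I = 0.96·e^(−0.0397·2/12) + 1.14·e^(−0.0397·6/12) = 2.0713
Current forward F = (S − I)·e^(rT) = (117.35 − 2.0713)·e^(0.0397·9/12) = 115.2787 × 1.030223 = 118.7628
Value (long) = (F − K)·e^(−rT) = (118.7628 − 130.58) × 0.970664 = -11.4705
Short position value = −(long value) = €11.47

€11.47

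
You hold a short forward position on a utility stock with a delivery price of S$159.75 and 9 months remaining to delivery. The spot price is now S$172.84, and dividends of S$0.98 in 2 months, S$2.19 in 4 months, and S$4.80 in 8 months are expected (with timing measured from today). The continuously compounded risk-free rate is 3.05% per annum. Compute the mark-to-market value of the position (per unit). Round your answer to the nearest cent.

-S$8.86

PV(remaining dividends) I = 0.98·e^(−0.0305·2/12) + 2.19·e^(−0.0305·4/12) + 4.80·e^(−0.0305·8/12) = 7.8463
Current forward F = (S − I)·e^(rT) = (172.84 − 7.8463)·e^(0.0305·9/12) = 164.9937 × 1.023139 = 168.8115
Value (long) = (F − K)·e^(−rT) = (168.8115 − 159.75) × 0.977385 = 8.8566
Short position value = −(long value) = -S$8.86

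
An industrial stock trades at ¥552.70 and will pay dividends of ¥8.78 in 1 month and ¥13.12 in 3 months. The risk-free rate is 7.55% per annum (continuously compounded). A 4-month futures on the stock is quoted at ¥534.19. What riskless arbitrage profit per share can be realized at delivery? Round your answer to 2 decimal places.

¥10.45 per share

PV(dividends) I = 8.78·e^(−0.0755·1/12) + 13.12·e^(−0.0755·3/12) = 21.5996
Fair futures F* = (S − I)·e^(rT) = (552.70 − 21.5996)·e^0.025167 = 531.1004 × 1.025486 = 544.6360
Market ¥534.19 < fair 544.6360: forward underpriced → reverse cash-and-carry (short the stock, invest proceeds at r, pay the dividends, go long the forward).
Profit at T = |F_mkt − F*| = |534.19 − 544.6360| = ¥10.45 per share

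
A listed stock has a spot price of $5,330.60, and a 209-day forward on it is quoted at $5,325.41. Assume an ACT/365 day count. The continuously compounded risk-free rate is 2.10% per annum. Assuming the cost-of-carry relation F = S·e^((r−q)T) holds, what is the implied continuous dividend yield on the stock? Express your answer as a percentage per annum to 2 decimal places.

From F = S·e^((r−q)T): (r − q) = ln(F/S)/T
ln(5325.41/5330.60) = ln(0.999026) = -0.000974
(r − q) = -0.000974 / (209/365) = -0.001701
q = r − ln(F/S)/T = 0.0210 + 0.001701 = 0.022701
q = 2.27%

2.27%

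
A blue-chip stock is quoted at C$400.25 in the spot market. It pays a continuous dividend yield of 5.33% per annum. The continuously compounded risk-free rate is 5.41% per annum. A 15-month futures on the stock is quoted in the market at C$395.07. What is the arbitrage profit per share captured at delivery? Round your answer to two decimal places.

Fair futures: F* = S·e^(carry·T), with carry = (r − q) = 0.0541 − 0.0533 = 0.0008
F* = 400.25 · e^(0.0008 × 15/12) = 400.25 · e^0.001000 = 400.25 × 1.001001 = C$400.6507
Market C$395.07 < fair C$400.6507: forward underpriced → reverse cash-and-carry (short spot, go long the forward).
At maturity, profit = |F_mkt − F*| = |395.07 − 400.6507| = C$5.58 per share

C$5.58 per share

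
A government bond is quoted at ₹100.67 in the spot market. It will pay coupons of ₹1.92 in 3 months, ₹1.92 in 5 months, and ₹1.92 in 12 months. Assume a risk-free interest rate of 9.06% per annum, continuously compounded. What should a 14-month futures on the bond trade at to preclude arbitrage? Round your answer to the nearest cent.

₹105.80

PV(coupons) I = 1.92·e^(−0.0906·3/12) + 1.92·e^(−0.0906·5/12) + 1.92·e^(−0.0906·12/12)
I = 1.8770 + 1.8489 + 1.7537 = 5.4796
F = (S − I)·e^(rT) = (100.67 − 5.4796) · e^(0.0906·14/12)
= 95.1904 · e^0.105700 = 95.1904 × 1.111488 = ₹105.80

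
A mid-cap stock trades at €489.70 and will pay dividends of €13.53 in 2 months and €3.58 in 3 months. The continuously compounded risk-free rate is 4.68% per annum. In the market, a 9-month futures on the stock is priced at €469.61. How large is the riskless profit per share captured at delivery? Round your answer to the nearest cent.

€20.01 per share

PV(dividends) I = 13.53·e^(−0.0468·2/12) + 3.58·e^(−0.0468·3/12) = 16.9632
Fair futures F* = (S − I)·e^(rT) = (489.70 − 16.9632)·e^0.035100 = 472.7368 × 1.035723 = 489.6244
Market €469.61 < fair 489.6244: forward underpriced → reverse cash-and-carry (short the stock, invest proceeds at r, pay the dividends, go long the forward).
Profit at T = |F_mkt − F*| = |469.61 − 489.6244| = €20.01 per share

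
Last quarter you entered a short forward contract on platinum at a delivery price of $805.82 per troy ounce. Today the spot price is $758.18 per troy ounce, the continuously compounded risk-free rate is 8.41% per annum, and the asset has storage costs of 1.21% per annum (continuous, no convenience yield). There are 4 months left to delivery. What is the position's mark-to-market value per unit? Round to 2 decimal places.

Current fair forward for the remaining 4 months: F = S·e^((r + u)·T), (r + u) = 0.0841 + 0.0121 = 0.0962
F = 758.18 · e^(0.0962 × 4/12) = 758.18 × 1.032586 = 782.8861
Value of long forward = (F − K)·e^(−rT) = (782.8861 − 805.82) · e^(−0.0841·4/12)
= -22.9339 × 0.972356 = -22.30
Short position value = −(long value) = $22.30

$22.30 per troy ounce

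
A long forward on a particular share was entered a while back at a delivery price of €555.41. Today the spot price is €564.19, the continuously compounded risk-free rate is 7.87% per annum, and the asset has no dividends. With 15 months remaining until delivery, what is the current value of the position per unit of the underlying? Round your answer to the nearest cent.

€60.82

Current fair forward for the remaining 15 months: F = S·e^(r·T), r = 0.0787
F = 564.19 · e^(0.0787 × 15/12) = 564.19 × 1.103376 = 622.5137
Value of long forward = (F − K)·e^(−rT) = (622.5137 − 555.41) · e^(−0.0787·15/12)
= 67.1037 × 0.906309 = 60.82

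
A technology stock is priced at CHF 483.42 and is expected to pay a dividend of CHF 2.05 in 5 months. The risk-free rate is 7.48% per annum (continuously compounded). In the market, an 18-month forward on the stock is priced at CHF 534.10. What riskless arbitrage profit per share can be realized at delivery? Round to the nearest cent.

CHF 4.50 per share

PV(dividends) I = 2.05·e^(−0.0748·5/12) = 1.9871
Fair forward F* = (S − I)·e^(rT) = (483.42 − 1.9871)·e^0.112200 = 481.4329 × 1.118737 = 538.5968
Market CHF 534.10 < fair 538.5968: forward underpriced → reverse cash-and-carry (short the stock, invest proceeds at r, pay the dividends, go long the forward).
Profit at T = |F_mkt − F*| = |534.10 − 538.5968| = CHF 4.50 per share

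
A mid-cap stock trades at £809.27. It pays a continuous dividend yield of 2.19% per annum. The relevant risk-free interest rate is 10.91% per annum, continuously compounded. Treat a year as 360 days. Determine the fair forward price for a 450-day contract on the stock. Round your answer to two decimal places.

F = S·e^((r − q)T) = 809.27 · e^((0.1091 − 0.0219) × 450/360)
= 809.27 · e^0.109000 = 809.27 × 1.115162
F = £902.47

£902.47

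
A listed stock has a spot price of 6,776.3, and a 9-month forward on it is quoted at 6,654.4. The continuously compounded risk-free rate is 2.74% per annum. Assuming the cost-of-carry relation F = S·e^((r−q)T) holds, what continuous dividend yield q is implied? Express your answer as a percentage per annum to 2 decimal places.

5.16%

From F = S·e^((r−q)T): (r − q) = ln(F/S)/T
ln(6654.4/6776.3) = ln(0.982011) = -0.018153
(r − q) = -0.018153 / (9/12) = -0.024204
q = r − ln(F/S)/T = 0.0274 + 0.024204 = 0.051604
q = 5.16%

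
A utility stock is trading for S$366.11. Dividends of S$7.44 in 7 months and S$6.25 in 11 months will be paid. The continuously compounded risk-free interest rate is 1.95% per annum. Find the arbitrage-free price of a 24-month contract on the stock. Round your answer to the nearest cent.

PV(dividends) I = 7.44·e^(−0.0195·7/12) + 6.25·e^(−0.0195·11/12)
I = 7.3558 + 6.1393 = 13.4951
F = (S − I)·e^(rT) = (366.11 − 13.4951) · e^(0.0195·24/12)
= 352.6149 · e^0.039000 = 352.6149 × 1.039770 = S$366.64

S$366.64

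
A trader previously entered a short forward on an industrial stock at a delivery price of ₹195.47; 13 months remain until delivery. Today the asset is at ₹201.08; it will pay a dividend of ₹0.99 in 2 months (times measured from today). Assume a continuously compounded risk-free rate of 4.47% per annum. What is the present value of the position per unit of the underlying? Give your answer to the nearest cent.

PV(remaining dividends) I = 0.99·e^(−0.0447·2/12) = 0.9827
Current forward F = (S − I)·e^(rT) = (201.08 − 0.9827)·e^(0.0447·13/12) = 200.0973 × 1.049617 = 210.0255
Value (long) = (F − K)·e^(−rT) = (210.0255 − 195.47) × 0.952729 = 13.8674
Short position value = −(long value) = -₹13.87

-₹13.87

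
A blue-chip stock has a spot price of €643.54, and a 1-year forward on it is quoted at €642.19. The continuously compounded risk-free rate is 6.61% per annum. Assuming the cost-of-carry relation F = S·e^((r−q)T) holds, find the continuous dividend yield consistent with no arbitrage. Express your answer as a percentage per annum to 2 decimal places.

6.82%

From F = S·e^((r−q)T): (r − q) = ln(F/S)/T
ln(642.19/643.54) = ln(0.997902) = -0.002100
(r − q) = -0.002100 / (1) = -0.002100
q = r − ln(F/S)/T = 0.0661 + 0.002100 = 0.068200
q = 6.82%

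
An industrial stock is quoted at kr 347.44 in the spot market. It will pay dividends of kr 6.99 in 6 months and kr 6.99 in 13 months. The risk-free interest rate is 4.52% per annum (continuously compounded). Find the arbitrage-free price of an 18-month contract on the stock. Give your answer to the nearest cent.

PV(dividends) I = 6.99·e^(−0.0452·6/12) + 6.99·e^(−0.0452·13/12)
I = 6.8338 + 6.6560 = 13.4898
F = (S − I)·e^(rT) = (347.44 − 13.4898) · e^(0.0452·18/12)
= 333.9502 · e^0.067800 = 333.9502 × 1.070151 = kr 357.38

kr 357.38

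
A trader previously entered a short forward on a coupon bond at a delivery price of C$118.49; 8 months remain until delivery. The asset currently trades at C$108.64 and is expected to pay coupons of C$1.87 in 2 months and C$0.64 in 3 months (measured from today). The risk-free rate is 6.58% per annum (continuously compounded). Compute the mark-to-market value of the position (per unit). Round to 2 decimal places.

PV(remaining coupons) I = 1.87·e^(−0.0658·2/12) + 0.64·e^(−0.0658·3/12) = 2.4792
Current forward F = (S − I)·e^(rT) = (108.64 − 2.4792)·e^(0.0658·8/12) = 106.1608 × 1.044843 = 110.9214
Value (long) = (F − K)·e^(−rT) = (110.9214 − 118.49) × 0.957082 = -7.2438
Short position value = −(long value) = C$7.24

C$7.24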